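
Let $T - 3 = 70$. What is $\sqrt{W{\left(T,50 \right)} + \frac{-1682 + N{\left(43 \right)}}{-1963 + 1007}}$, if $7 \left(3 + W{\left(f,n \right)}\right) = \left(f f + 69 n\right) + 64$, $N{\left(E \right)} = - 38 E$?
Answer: $\frac{\sqrt{3537158653}}{1673} \approx 35.549$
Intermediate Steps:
$T = 73$ ($T = 3 + 70 = 73$)
$W{\left(f,n \right)} = \frac{43}{7} + \frac{f^{2}}{7} + \frac{69 n}{7}$ ($W{\left(f,n \right)} = -3 + \frac{\left(f f + 69 n\right) + 64}{7} = -3 + \frac{\left(f^{2} + 69 n\right) + 64}{7} = -3 + \frac{64 + f^{2} + 69 n}{7} = -3 + \left(\frac{64}{7} + \frac{f^{2}}{7} + \frac{69 n}{7}\right) = \frac{43}{7} + \frac{f^{2}}{7} + \frac{69 n}{7}$)
$\sqrt{W{\left(T,50 \right)} + \frac{-1682 + N{\left(43 \right)}}{-1963 + 1007}} = \sqrt{\left(\frac{43}{7} + \frac{73^{2}}{7} + \frac{69}{7} \cdot 50\right) + \frac{-1682 - 1634}{-1963 + 1007}} = \sqrt{\left(\frac{43}{7} + \frac{1}{7} \cdot 5329 + \frac{3450}{7}\right) + \frac{-1682 - 1634}{-956}} = \sqrt{\left(\frac{43}{7} + \frac{5329}{7} + \frac{3450}{7}\right) - - \frac{829}{239}} = \sqrt{\frac{8822}{7} + \frac{829}{239}} = \sqrt{\frac{2114261}{1673}} = \frac{\sqrt{3537158653}}{1673}$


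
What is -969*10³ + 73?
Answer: -968927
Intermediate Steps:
-969*10³ + 73 = -969*1000 + 73 = -969000 + 73 = -968927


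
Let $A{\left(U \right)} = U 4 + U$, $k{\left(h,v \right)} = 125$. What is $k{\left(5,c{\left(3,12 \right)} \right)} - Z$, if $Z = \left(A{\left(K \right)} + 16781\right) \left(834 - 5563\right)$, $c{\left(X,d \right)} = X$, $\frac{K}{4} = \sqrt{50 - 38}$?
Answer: $79357474 + 189160 \sqrt{3} \approx 7.9685 \cdot 10^{7}$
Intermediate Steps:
$K = 8 \sqrt{3}$ ($K = 4 \sqrt{50 - 38} = 4 \sqrt{12} = 4 \cdot 2 \sqrt{3} = 8 \sqrt{3} \approx 13.856$)
$A{\left(U \right)} = 5 U$ ($A{\left(U \right)} = 4 U + U = 5 U$)
$Z = -79357349 - 189160 \sqrt{3}$ ($Z = \left(5 \cdot 8 \sqrt{3} + 16781\right) \left(834 - 5563\right) = \left(40 \sqrt{3} + 16781\right) \left(-4729\right) = \left(16781 + 40 \sqrt{3}\right) \left(-4729\right) = -79357349 - 189160 \sqrt{3} \approx -7.9685 \cdot 10^{7}$)
$k{\left(5,c{\left(3,12 \right)} \right)} - Z = 125 - \left(-79357349 - 189160 \sqrt{3}\right) = 125 + \left(79357349 + 189160 \sqrt{3}\right) = 79357474 + 189160 \sqrt{3}$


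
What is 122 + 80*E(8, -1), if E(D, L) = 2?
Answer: 282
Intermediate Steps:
122 + 80*E(8, -1) = 122 + 80*2 = 122 + 160 = 282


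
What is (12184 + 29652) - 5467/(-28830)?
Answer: 1206137347/28830 ≈ 41836.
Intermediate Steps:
(12184 + 29652) - 5467/(-28830) = 41836 - 5467*(-1/28830) = 41836 + 5467/28830 = 1206137347/28830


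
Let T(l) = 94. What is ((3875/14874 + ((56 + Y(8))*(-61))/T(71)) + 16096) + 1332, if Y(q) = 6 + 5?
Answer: 6076659245/349539 ≈ 17385.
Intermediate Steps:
Y(q) = 11
((3875/14874 + ((56 + Y(8))*(-61))/T(71)) + 16096) + 1332 = ((3875/14874 + ((56 + 11)*(-61))/94) + 16096) + 1332 = ((3875*(1/14874) + (67*(-61))*(1/94)) + 16096) + 1332 = ((3875/14874 - 4087*1/94) + 16096) + 1332 = ((3875/14874 - 4087/94) + 16096) + 1332 = (-15106447/349539 + 16096) + 1332 = 5611073297/349539 + 1332 = 6076659245/349539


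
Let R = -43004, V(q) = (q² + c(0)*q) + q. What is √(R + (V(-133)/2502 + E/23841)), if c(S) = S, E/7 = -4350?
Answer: 176*I*√188199760846/368211 ≈ 207.36*I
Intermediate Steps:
E = -30450 (E = 7*(-4350) = -30450)
V(q) = q + q² (V(q) = (q² + 0*q) + q = (q² + 0) + q = q² + q = q + q²)
√(R + (V(-133)/2502 + E/23841)) = √(-43004 + (-133*(1 - 133)/2502 - 30450/23841)) = √(-43004 + (-133*(-132)*(1/2502) - 30450*1/23841)) = √(-43004 + (17556*(1/2502) - 10150/7947)) = √(-43004 + (2926/417 - 10150/7947)) = √(-43004 + 6340124/1104633) = √(-47497297408/1104633) = 176*I*√188199760846/368211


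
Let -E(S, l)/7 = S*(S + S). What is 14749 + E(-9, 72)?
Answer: 13615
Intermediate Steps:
E(S, l) = -14*S**2 (E(S, l) = -7*S*(S + S) = -7*S*2*S = -14*S**2)
14749 + E(-9, 72) = 14749 - 14*(-9)**2 = 14749 - 14*81 = 14749 - 1134 = 13615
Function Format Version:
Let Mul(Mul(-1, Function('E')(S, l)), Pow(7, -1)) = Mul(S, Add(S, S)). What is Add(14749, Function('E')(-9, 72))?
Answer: 13615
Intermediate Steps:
Function('E')(S, l) = Mul(-14, Pow(S, 2)) (Function('E')(S, l) = Mul(-7, Mul(S, Add(S, S))) = Mul(-7, Mul(S, Mul(2, S))) = Mul(-7, Mul(2, Pow(S, 2))) = Mul(-14, Pow(S, 2)))
Add(14749, Function('E')(-9, 72)) = Add(14749, Mul(-14, Pow(-9, 2))) = Add(14749, Mul(-14, 81)) = Add(14749, -1134) = 13615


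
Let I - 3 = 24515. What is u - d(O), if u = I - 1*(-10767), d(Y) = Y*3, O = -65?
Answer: 35480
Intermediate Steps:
I = 24518 (I = 3 + 24515 = 24518)
d(Y) = 3*Y
u = 35285 (u = 24518 - 1*(-10767) = 24518 + 10767 = 35285)
u - d(O) = 35285 - 3*(-65) = 35285 - 1*(-195) = 35285 + 195 = 35480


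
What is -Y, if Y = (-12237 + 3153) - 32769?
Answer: 41853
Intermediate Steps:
Y = -41853 (Y = -9084 - 32769 = -41853)
-Y = -1*(-41853) = 41853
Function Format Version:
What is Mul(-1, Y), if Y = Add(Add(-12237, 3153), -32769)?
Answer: 41853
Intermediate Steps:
Y = -41853 (Y = Add(-9084, -32769) = -41853)
Mul(-1, Y) = Mul(-1, -41853) = 41853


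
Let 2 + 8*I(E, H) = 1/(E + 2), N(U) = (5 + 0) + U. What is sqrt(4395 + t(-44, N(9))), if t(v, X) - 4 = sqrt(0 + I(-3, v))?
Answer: sqrt(17596 + I*sqrt(6))/2 ≈ 66.325 + 0.0046165*I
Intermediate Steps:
N(U) = 5 + U
I(E, H) = -1/4 + 1/(8*(2 + E)) (I(E, H) = -1/4 + 1/(8*(E + 2)) = -1/4 + 1/(8*(2 + E)))
t(v, X) = 4 + I*sqrt(6)/4 (t(v, X) = 4 + sqrt(0 + (-3 - 2*(-3))/(8*(2 - 3))) = 4 + sqrt(0 + (1/8)*(-3 + 6)/(-1)) = 4 + sqrt(0 + (1/8)*(-1)*3) = 4 + sqrt(0 - 3/8) = 4 + sqrt(-3/8) = 4 + I*sqrt(6)/4)
sqrt(4395 + t(-44, N(9))) = sqrt(4395 + (4 + I*sqrt(6)/4)) = sqrt(4399 + I*sqrt(6)/4)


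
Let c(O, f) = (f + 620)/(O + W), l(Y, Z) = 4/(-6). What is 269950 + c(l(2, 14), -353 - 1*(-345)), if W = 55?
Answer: 44003686/163 ≈ 2.6996e+5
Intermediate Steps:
l(Y, Z) = -⅔ (l(Y, Z) = 4*(-⅙) = -⅔)
c(O, f) = (620 + f)/(55 + O) (c(O, f) = (f + 620)/(O + 55) = (620 + f)/(55 + O))
269950 + c(l(2, 14), -353 - 1*(-345)) = 269950 + (620 + (-353 - 1*(-345)))/(55 - ⅔) = 269950 + (620 + (-353 + 345))/(163/3) = 269950 + 3*(620 - 8)/163 = 269950 + (3/163)*612 = 269950 + 1836/163 = 44003686/163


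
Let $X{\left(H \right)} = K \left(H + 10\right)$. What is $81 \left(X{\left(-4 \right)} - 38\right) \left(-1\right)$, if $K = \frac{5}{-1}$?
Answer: $5508$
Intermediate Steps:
$K = -5$ ($K = 5 \left(-1\right) = -5$)
$X{\left(H \right)} = -50 - 5 H$ ($X{\left(H \right)} = - 5 \left(H + 10\right) = - 5 \left(10 + H\right) = -50 - 5 H$)
$81 \left(X{\left(-4 \right)} - 38\right) \left(-1\right) = 81 \left(\left(-50 - -20\right) - 38\right) \left(-1\right) = 81 \left(\left(-50 + 20\right) - 38\right) \left(-1\right) = 81 \left(-30 - 38\right) \left(-1\right) = 81 \left(-68\right) \left(-1\right) = \left(-5508\right) \left(-1\right) = 5508$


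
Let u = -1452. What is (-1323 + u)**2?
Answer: 7700625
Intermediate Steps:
(-1323 + u)**2 = (-1323 - 1452)**2 = (-2775)**2 = 7700625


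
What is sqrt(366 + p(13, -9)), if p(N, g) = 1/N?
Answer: sqrt(61867)/13 ≈ 19.133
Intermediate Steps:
sqrt(366 + p(13, -9)) = sqrt(366 + 1/13) = sqrt(4759/13) = sqrt(61867)/13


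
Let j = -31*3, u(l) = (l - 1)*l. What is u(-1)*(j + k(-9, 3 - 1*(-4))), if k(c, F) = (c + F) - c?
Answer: -172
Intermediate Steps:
k(c, F) = F (k(c, F) = (F + c) - c = F)
u(l) = l*(-1 + l) (u(l) = (-1 + l)*l = l*(-1 + l))
j = -93
u(-1)*(j + k(-9, 3 - 1*(-4))) = (-(-1 - 1))*(-93 + (3 - 1*(-4))) = (-1*(-2))*(-93 + (3 + 4)) = 2*(-93 + 7) = 2*(-86) = -172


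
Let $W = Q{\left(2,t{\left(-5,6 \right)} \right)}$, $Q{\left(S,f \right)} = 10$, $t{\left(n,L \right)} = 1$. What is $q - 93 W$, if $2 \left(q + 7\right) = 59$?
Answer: $- \frac{1815}{2} \approx -907.5$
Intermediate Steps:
$q = \frac{45}{2}$ ($q = -7 + \frac{1}{2} \cdot 59 = -7 + \frac{59}{2} = \frac{45}{2} \approx 22.5$)
$W = 10$
$q - 93 W = \frac{45}{2} - 930 = - \frac{1815}{2}$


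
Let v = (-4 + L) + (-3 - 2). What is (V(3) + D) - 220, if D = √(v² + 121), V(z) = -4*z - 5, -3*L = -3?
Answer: -237 + √185 ≈ -223.40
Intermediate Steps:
L = 1 (L = -⅓*(-3) = 1)
V(z) = -5 - 4*z
v = -8 (v = (-4 + 1) + (-3 - 2) = -3 - 5 = -8)
D = √185 (D = √((-8)² + 121) = √(64 + 121) = √185 ≈ 13.601)
(V(3) + D) - 220 = ((-5 - 4*3) + √185) - 220 = ((-5 - 12) + √185) - 220 = (-17 + √185) - 220 = -237 + √185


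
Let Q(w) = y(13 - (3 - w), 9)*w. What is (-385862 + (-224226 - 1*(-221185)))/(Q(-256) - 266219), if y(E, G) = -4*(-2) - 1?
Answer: 388903/268011 ≈ 1.4511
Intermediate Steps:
y(E, G) = 7 (y(E, G) = 8 - 1 = 7)
Q(w) = 7*w
(-385862 + (-224226 - 1*(-221185)))/(Q(-256) - 266219) = (-385862 + (-224226 - 1*(-221185)))/(7*(-256) - 266219) = (-385862 + (-224226 + 221185))/(-1792 - 266219) = (-385862 - 3041)/(-268011) = -388903*(-1/268011) = 388903/268011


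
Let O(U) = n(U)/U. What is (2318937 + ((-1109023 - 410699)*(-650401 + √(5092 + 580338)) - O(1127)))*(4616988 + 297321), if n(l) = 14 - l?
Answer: 782050334554264118922/161 - 7468383502098*√585430 ≈ 4.8517e+18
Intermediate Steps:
O(U) = (14 - U)/U
(2318937 + ((-1109023 - 410699)*(-650401 + √(5092 + 580338)) - O(1127)))*(4616988 + 297321) = (2318937 + ((-1109023 - 410699)*(-650401 + √(5092 + 580338)) - (14 - 1*1127)/1127))*(4616988 + 297321) = (2318937 + (-1519722*(-650401 + √585430) - (14 - 1127)/1127))*4914309 = (2318937 + ((988428708522 - 1519722*√585430) - (-1113)/1127))*4914309 = (2318937 + ((988428708522 - 1519722*√585430) - 1*(-159/161)))*4914309 = (2318937 + ((988428708522 - 1519722*√585430) + 159/161))*4914309 = (2318937 + (159137022072201/161 - 1519722*√585430))*4914309 = (159137395421058/161 - 1519722*√585430)*4914309 = 782050334554264118922/161 - 7468383502098*√585430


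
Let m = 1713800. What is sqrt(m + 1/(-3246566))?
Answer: 3*sqrt(2007086553326274026)/3246566 ≈ 1309.1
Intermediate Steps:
sqrt(m + 1/(-3246566)) = sqrt(1713800 + 1/(-3246566)) = sqrt(1713800 - 1/3246566) = sqrt(5563964810799/3246566) = 3*sqrt(2007086553326274026)/3246566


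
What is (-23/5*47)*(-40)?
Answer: 8648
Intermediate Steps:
(-23/5*47)*(-40) = (-23*1/5*47)*(-40) = -23/5*47*(-40) = -1081/5*(-40) = 8648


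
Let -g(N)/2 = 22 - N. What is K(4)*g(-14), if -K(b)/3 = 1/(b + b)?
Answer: 27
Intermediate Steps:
g(N) = -44 + 2*N (g(N) = -2*(22 - N) = -44 + 2*N)
K(b) = -3/(2*b) (K(b) = -3/(b + b) = -3*1/(2*b) = -3/(2*b))
K(4)*g(-14) = (-3/2/4)*(-44 + 2*(-14)) = (-3/2*1/4)*(-44 - 28) = -3/8*(-72) = 27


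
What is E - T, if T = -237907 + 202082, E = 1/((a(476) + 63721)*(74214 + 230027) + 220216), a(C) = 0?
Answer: 694530712001026/19386760977 ≈ 35825.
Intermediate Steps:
E = 1/19386760977 (E = 1/((0 + 63721)*(74214 + 230027) + 220216) = 1/(63721*304241 + 220216) = 1/(19386540761 + 220216) = 1/19386760977 ≈ 5.1582e-11)
T = -35825
E - T = 1/19386760977 - 1*(-35825) = 1/19386760977 + 35825 = 694530712001026/19386760977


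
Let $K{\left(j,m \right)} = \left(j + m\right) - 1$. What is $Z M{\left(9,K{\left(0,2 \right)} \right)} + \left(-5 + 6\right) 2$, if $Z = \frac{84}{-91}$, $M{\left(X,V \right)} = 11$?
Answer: $- \frac{106}{13} \approx -8.1538$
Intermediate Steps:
$K{\left(j,m \right)} = -1 + j + m$
$Z = - \frac{12}{13}$ ($Z = 84 \left(- \frac{1}{91}\right) = - \frac{12}{13} \approx -0.92308$)
$Z M{\left(9,K{\left(0,2 \right)} \right)} + \left(-5 + 6\right) 2 = \left(- \frac{12}{13}\right) 11 + \left(-5 + 6\right) 2 = - \frac{132}{13} + 1 \cdot 2 = - \frac{132}{13} + 2 = - \frac{106}{13}$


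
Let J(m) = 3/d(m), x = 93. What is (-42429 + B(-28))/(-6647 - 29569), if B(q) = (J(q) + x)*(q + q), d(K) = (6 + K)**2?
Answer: 1921373/1460712 ≈ 1.3154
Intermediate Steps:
J(m) = 3/(6 + m)**2 (J(m) = 3/((6 + m)**2) = 3/(6 + m)**2)
B(q) = 2*q*(93 + 3/(6 + q)**2) (B(q) = (3/(6 + q)**2 + 93)*(q + q) = (93 + 3/(6 + q)**2)*(2*q) = 2*q*(93 + 3/(6 + q)**2))
(-42429 + B(-28))/(-6647 - 29569) = (-42429 + (186*(-28) + 6*(-28)/(6 - 28)**2))/(-6647 - 29569) = (-42429 + (-5208 + 6*(-28)/(-22)**2))/(-36216) = (-42429 + (-5208 + 6*(-28)*(1/484)))*(-1/36216) = (-42429 + (-5208 - 42/121))*(-1/36216) = (-42429 - 630210/121)*(-1/36216) = -5764119/121*(-1/36216) = 1921373/1460712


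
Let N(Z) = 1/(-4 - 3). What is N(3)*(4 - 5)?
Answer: 1/7 ≈ 0.14286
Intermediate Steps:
N(Z) = -1/7 (N(Z) = 1/(-7) = -1/7)
N(3)*(4 - 5) = -(4 - 5)/7 = -1/7*(-1) = 1/7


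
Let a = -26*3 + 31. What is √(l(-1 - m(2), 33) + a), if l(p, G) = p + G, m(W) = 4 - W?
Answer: I*√17 ≈ 4.1231*I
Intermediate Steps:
l(p, G) = G + p
a = -47 (a = -78 + 31 = -47)
√(l(-1 - m(2), 33) + a) = √((33 + (-1 - (4 - 1*2))) - 47) = √((33 + (-1 - (4 - 2))) - 47) = √((33 + (-1 - 1*2)) - 47) = √((33 + (-1 - 2)) - 47) = √((33 - 3) - 47) = √(30 - 47) = √(-17) = I*√17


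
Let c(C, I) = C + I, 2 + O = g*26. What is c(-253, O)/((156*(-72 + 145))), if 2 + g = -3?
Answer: -385/11388 ≈ -0.033808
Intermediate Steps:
g = -5 (g = -2 - 3 = -5)
O = -132 (O = -2 - 5*26 = -2 - 130 = -132)
c(-253, O)/((156*(-72 + 145))) = (-253 - 132)/((156*(-72 + 145))) = -385/(156*73) = -385/11388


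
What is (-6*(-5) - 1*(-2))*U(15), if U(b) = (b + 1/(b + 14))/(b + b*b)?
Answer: 872/435 ≈ 2.0046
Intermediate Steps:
U(b) = (b + 1/(14 + b))/(b + b**2)
(-6*(-5) - 1*(-2))*U(15) = (-6*(-5) - 1*(-2))*((1 + 15**2 + 14*15)/(15*(14 + 15**2 + 15*15))) = (30 + 2)*((1 + 225 + 210)/(15*(14 + 225 + 225))) = 32*((1/15)*436/464) = 32*((1/15)*(1/464)*436) = 32*(109/1740) = 872/435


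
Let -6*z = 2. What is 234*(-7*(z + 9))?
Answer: -14196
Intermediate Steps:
z = -⅓ (z = -⅙*2 = -⅓ ≈ -0.33333)
234*(-7*(z + 9)) = 234*(-7*(-⅓ + 9)) = 234*(-7*26/3) = 234*(-182/3) = -14196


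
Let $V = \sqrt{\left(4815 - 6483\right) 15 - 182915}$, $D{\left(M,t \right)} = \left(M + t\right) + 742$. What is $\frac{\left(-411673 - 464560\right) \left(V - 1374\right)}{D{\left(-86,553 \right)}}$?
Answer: $\frac{401314714}{403} - \frac{876233 i \sqrt{207935}}{1209} \approx 9.9582 \cdot 10^{5} - 3.3049 \cdot 10^{5} i$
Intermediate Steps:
$D{\left(M,t \right)} = 742 + M + t$
$V = i \sqrt{207935}$ ($V = \sqrt{\left(-1668\right) 15 - 182915} = \sqrt{-25020 - 182915} = \sqrt{-207935} = i \sqrt{207935} \approx 456.0 i$)
$\frac{\left(-411673 - 464560\right) \left(V - 1374\right)}{D{\left(-86,553 \right)}} = \frac{\left(-411673 - 464560\right) \left(i \sqrt{207935} - 1374\right)}{742 - 86 + 553} = \frac{\left(-876233\right) \left(-1374 + i \sqrt{207935}\right)}{1209} = \left(1203944142 - 876233 i \sqrt{207935}\right) \frac{1}{1209} = \frac{401314714}{403} - \frac{876233 i \sqrt{207935}}{1209}$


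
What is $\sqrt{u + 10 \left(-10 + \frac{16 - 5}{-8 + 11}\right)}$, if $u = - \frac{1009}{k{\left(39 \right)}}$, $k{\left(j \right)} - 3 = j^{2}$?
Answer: $\frac{i \sqrt{37158549}}{762} \approx 7.9997 i$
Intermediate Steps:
$k{\left(j \right)} = 3 + j^{2}$
$u = - \frac{1009}{1524}$ ($u = - \frac{1009}{3 + 39^{2}} = - \frac{1009}{3 + 1521} = - \frac{1009}{1524} \approx -0.66207$)
$\sqrt{u + 10 \left(-10 + \frac{16 - 5}{-8 + 11}\right)} = \sqrt{- \frac{1009}{1524} + 10 \left(-10 + \frac{16 - 5}{-8 + 11}\right)} = \sqrt{- \frac{1009}{1524} + 10 \left(-10 + \frac{11}{3}\right)} = \sqrt{- \frac{1009}{1524} + 10 \left(- \frac{19}{3}\right)} = \sqrt{- \frac{1009}{1524} - \frac{190}{3}} = \sqrt{- \frac{97529}{1524}} = \frac{i \sqrt{37158549}}{762}$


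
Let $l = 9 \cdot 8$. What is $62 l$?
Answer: $4464$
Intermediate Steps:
$l = 72$
$62 l = 62 \cdot 72 = 4464$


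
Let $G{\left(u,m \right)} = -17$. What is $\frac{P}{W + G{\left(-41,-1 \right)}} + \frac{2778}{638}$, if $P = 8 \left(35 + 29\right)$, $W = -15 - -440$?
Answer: $\frac{91255}{16269} \approx 5.6091$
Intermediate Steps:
$W = 425$ ($W = -15 + 440 = 425$)
$P = 512$ ($P = 8 \cdot 64 = 512$)
$\frac{P}{W + G{\left(-41,-1 \right)}} + \frac{2778}{638} = \frac{512}{425 - 17} + \frac{2778}{638} = \frac{512}{408} + 2778 \cdot \frac{1}{638} = 512 \cdot \frac{1}{408} + \frac{1389}{319} = \frac{64}{51} + \frac{1389}{319} = \frac{91255}{16269}$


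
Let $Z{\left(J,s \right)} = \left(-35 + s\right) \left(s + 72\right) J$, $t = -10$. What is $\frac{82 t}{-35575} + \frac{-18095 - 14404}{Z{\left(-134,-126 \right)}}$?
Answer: $\frac{2040047}{40043220} \approx 0.050946$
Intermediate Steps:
$Z{\left(J,s \right)} = J \left(-35 + s\right) \left(72 + s\right)$ ($Z{\left(J,s \right)} = \left(-35 + s\right) \left(72 + s\right) J = J \left(-35 + s\right) \left(72 + s\right)$)
$\frac{82 t}{-35575} + \frac{-18095 - 14404}{Z{\left(-134,-126 \right)}} = \frac{82 \left(-10\right)}{-35575} + \frac{-18095 - 14404}{\left(-134\right) \left(-2520 + \left(-126\right)^{2} + 37 \left(-126\right)\right)} = \left(-820\right) \left(- \frac{1}{35575}\right) + \frac{-18095 - 14404}{\left(-134\right) \left(-2520 + 15876 - 4662\right)} = \frac{164}{7115} - \frac{32499}{\left(-134\right) 8694} = \frac{164}{7115} - \frac{32499}{-1164996} = \frac{164}{7115} - - \frac{157}{5628} = \frac{164}{7115} + \frac{157}{5628} = \frac{2040047}{40043220}$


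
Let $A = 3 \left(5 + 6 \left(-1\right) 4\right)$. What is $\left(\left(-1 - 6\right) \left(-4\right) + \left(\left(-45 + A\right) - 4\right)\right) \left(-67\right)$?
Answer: $5226$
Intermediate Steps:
$A = -57$ ($A = 3 \left(5 - 24\right) = 3 \left(-19\right) = -57$)
$\left(\left(-1 - 6\right) \left(-4\right) + \left(\left(-45 + A\right) - 4\right)\right) \left(-67\right) = \left(\left(-1 - 6\right) \left(-4\right) - 106\right) \left(-67\right) = \left(\left(-7\right) \left(-4\right) - 106\right) \left(-67\right) = \left(28 - 106\right) \left(-67\right) = \left(-78\right) \left(-67\right) = 5226$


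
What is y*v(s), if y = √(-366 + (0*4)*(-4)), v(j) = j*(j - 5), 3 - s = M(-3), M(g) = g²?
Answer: 66*I*√366 ≈ 1262.7*I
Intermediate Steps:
s = -6 (s = 3 - 1*(-3)² = 3 - 1*9 = 3 - 9 = -6)
v(j) = j*(-5 + j)
y = I*√366 (y = √(-366 + 0*(-4)) = √(-366 + 0) = √(-366) = I*√366 ≈ 19.131*I)
y*v(s) = (I*√366)*(-6*(-5 - 6)) = (I*√366)*(-6*(-11)) = (I*√366)*66 = 66*I*√366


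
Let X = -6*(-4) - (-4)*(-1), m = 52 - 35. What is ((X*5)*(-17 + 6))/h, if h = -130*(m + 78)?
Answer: 22/247 ≈ 0.089069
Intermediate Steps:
m = 17
h = -12350 (h = -130*(17 + 78) = -130*95 = -12350)
X = 20 (X = 24 - 1*4 = 24 - 4 = 20)
((X*5)*(-17 + 6))/h = ((20*5)*(-17 + 6))/(-12350) = (100*(-11))*(-1/12350) = -1100*(-1/12350) = 22/247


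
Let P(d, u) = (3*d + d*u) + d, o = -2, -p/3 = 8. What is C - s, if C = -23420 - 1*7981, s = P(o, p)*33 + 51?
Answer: -32772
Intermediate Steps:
p = -24 (p = -3*8 = -24)
P(d, u) = 4*d + d*u
s = 1371 (s = -2*(4 - 24)*33 + 51 = -2*(-20)*33 + 51 = 40*33 + 51 = 1320 + 51 = 1371)
C = -31401 (C = -23420 - 7981 = -31401)
C - s = -31401 - 1*1371 = -31401 - 1371 = -32772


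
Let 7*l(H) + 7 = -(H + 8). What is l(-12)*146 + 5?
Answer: -403/7 ≈ -57.571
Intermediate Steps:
l(H) = -15/7 - H/7 (l(H) = -1 + (-(H + 8))/7 = -1 + (-(8 + H))/7 = -1 + (-8 - H)/7 = -1 + (-8/7 - H/7) = -15/7 - H/7)
l(-12)*146 + 5 = (-15/7 - 1/7*(-12))*146 + 5 = (-15/7 + 12/7)*146 + 5 = -3/7*146 + 5 = -438/7 + 5 = -403/7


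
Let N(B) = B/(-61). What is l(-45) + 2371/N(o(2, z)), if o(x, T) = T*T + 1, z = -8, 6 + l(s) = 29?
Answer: -143136/65 ≈ -2202.1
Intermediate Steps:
l(s) = 23 (l(s) = -6 + 29 = 23)
o(x, T) = 1 + T² (o(x, T) = T² + 1 = 1 + T²)
N(B) = -B/61 (N(B) = B*(-1/61) = -B/61)
l(-45) + 2371/N(o(2, z)) = 23 + 2371/((-(1 + (-8)²)/61)) = 23 + 2371/((-(1 + 64)/61)) = 23 + 2371/((-1/61*65)) = 23 + 2371/(-65/61) = 23 + 2371*(-61/65) = 23 - 144631/65 = -143136/65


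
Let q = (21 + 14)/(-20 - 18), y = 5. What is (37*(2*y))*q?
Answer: -6475/19 ≈ -340.79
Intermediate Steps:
q = -35/38 (q = 35/(-38) = 35*(-1/38) = -35/38 ≈ -0.92105)
(37*(2*y))*q = (37*(2*5))*(-35/38) = (37*10)*(-35/38) = 370*(-35/38) = -6475/19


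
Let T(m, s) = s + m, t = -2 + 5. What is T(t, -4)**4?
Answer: 1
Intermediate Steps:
t = 3
T(m, s) = m + s
T(t, -4)**4 = (3 - 4)**4 = (-1)**4 = 1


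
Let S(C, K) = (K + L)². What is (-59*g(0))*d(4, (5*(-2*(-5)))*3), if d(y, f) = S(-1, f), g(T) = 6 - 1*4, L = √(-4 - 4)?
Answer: -2654056 - 70800*I*√2 ≈ -2.6541e+6 - 1.0013e+5*I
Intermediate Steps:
L = 2*I*√2 (L = √(-8) = 2*I*√2 ≈ 2.8284*I)
g(T) = 2 (g(T) = 6 - 4 = 2)
S(C, K) = (K + 2*I*√2)²
d(y, f) = (f + 2*I*√2)²
(-59*g(0))*d(4, (5*(-2*(-5)))*3) = (-59*2)*((5*(-2*(-5)))*3 + 2*I*√2)² = -118*((5*10)*3 + 2*I*√2)² = -118*(50*3 + 2*I*√2)² = -118*(150 + 2*I*√2)²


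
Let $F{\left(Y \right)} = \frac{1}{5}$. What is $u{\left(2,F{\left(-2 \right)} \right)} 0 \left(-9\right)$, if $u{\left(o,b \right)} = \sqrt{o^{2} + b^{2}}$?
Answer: $0$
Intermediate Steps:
$F{\left(Y \right)} = \frac{1}{5}$
$u{\left(o,b \right)} = \sqrt{b^{2} + o^{2}}$
$u{\left(2,F{\left(-2 \right)} \right)} 0 \left(-9\right) = \sqrt{\left(\frac{1}{5}\right)^{2} + 2^{2}} \cdot 0 \left(-9\right) = \sqrt{\frac{1}{25} + 4} \cdot 0 \left(-9\right) = \sqrt{\frac{101}{25}} \cdot 0 \left(-9\right) = \frac{\sqrt{101}}{5} \cdot 0 \left(-9\right) = 0 \left(-9\right) = 0$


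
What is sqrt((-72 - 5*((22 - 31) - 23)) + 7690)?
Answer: sqrt(7778) ≈ 88.193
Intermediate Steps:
sqrt((-72 - 5*((22 - 31) - 23)) + 7690) = sqrt((-72 - 5*(-9 - 23)) + 7690) = sqrt((-72 - 5*(-32)) + 7690) = sqrt((-72 + 160) + 7690) = sqrt(88 + 7690) = sqrt(7778)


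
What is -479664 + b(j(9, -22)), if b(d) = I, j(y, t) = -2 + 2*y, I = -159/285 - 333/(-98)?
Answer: -4465645399/9310 ≈ -4.7966e+5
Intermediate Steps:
I = 26441/9310 (I = -159*1/285 - 333*(-1/98) = -53/95 + 333/98 = 26441/9310 ≈ 2.8401)
b(d) = 26441/9310
-479664 + b(j(9, -22)) = -479664 + 26441/9310 = -4465645399/9310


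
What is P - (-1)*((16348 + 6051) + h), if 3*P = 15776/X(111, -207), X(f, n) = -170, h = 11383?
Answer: 506266/15 ≈ 33751.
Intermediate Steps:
P = -464/15 (P = (15776/(-170))/3 = (15776*(-1/170))/3 = (⅓)*(-464/5) = -464/15 ≈ -30.933)
P - (-1)*((16348 + 6051) + h) = -464/15 - (-1)*((16348 + 6051) + 11383) = -464/15 - (-1)*(22399 + 11383) = -464/15 - (-1)*33782 = -464/15 - 1*(-33782) = -464/15 + 33782 = 506266/15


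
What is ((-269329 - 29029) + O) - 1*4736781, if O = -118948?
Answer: -5154087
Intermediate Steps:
((-269329 - 29029) + O) - 1*4736781 = ((-269329 - 29029) - 118948) - 1*4736781 = (-298358 - 118948) - 4736781 = -417306 - 4736781 = -5154087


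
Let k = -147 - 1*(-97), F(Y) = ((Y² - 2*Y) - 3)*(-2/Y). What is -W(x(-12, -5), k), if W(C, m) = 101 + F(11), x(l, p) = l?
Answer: -919/11 ≈ -83.545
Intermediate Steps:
F(Y) = -2*(-3 + Y² - 2*Y)/Y (F(Y) = (-3 + Y² - 2*Y)*(-2/Y) = -2*(-3 + Y² - 2*Y)/Y)
k = -50 (k = -147 + 97 = -50)
W(C, m) = 919/11 (W(C, m) = 101 + (4 - 2*11 + 6/11) = 101 + (4 - 22 + 6*(1/11)) = 101 + (4 - 22 + 6/11) = 101 - 192/11 = 919/11)
-W(x(-12, -5), k) = -1*919/11 = -919/11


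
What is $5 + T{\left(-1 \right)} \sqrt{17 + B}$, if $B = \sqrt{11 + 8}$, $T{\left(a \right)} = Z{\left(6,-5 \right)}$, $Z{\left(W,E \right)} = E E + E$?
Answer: $5 + 20 \sqrt{17 + \sqrt{19}} \approx 97.431$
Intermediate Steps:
$Z{\left(W,E \right)} = E + E^{2}$ ($Z{\left(W,E \right)} = E^{2} + E = E + E^{2}$)
$T{\left(a \right)} = 20$ ($T{\left(a \right)} = - 5 \left(1 - 5\right) = \left(-5\right) \left(-4\right) = 20$)
$B = \sqrt{19} \approx 4.3589$
$5 + T{\left(-1 \right)} \sqrt{17 + B} = 5 + 20 \sqrt{17 + \sqrt{19}}$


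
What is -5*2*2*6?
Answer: -120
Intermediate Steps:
-5*2*2*6 = -20*6 = -5*24 = -120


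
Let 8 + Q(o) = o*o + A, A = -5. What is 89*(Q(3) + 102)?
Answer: 8722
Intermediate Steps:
Q(o) = -13 + o**2 (Q(o) = -8 + (o*o - 5) = -8 + (o**2 - 5) = -8 + (-5 + o**2) = -13 + o**2)
89*(Q(3) + 102) = 89*((-13 + 3**2) + 102) = 89*((-13 + 9) + 102) = 89*(-4 + 102) = 89*98 = 8722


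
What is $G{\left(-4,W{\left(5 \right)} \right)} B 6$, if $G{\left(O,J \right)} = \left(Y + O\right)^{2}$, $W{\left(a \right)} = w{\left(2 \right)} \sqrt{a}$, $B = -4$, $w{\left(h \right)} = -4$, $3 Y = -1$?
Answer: $- \frac{1352}{3} \approx -450.67$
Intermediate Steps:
$Y = - \frac{1}{3}$ ($Y = \frac{1}{3} \left(-1\right) = - \frac{1}{3} \approx -0.33333$)
$W{\left(a \right)} = - 4 \sqrt{a}$
$G{\left(O,J \right)} = \left(- \frac{1}{3} + O\right)^{2}$
$G{\left(-4,W{\left(5 \right)} \right)} B 6 = \frac{\left(-1 + 3 \left(-4\right)\right)^{2}}{9} \left(-4\right) 6 = \frac{\left(-1 - 12\right)^{2}}{9} \left(-4\right) 6 = \frac{\left(-13\right)^{2}}{9} \left(-4\right) 6 = \frac{1}{9} \cdot 169 \left(-4\right) 6 = \frac{169}{9} \left(-4\right) 6 = \left(- \frac{676}{9}\right) 6 = - \frac{1352}{3}$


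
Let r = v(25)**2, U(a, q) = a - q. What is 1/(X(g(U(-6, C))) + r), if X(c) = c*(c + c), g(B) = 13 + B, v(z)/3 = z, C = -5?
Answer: 1/5913 ≈ 0.00016912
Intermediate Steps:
v(z) = 3*z
X(c) = 2*c**2 (X(c) = c*(2*c) = 2*c**2)
r = 5625 (r = (3*25)**2 = 75**2 = 5625)
1/(X(g(U(-6, C))) + r) = 1/(2*(13 + (-6 - 1*(-5)))**2 + 5625) = 1/(2*(13 + (-6 + 5))**2 + 5625) = 1/(2*(13 - 1)**2 + 5625) = 1/(2*12**2 + 5625) = 1/(2*144 + 5625) = 1/(288 + 5625) = 1/5913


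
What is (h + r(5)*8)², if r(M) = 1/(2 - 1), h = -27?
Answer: 361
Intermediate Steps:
r(M) = 1 (r(M) = 1/1 = 1)
(h + r(5)*8)² = (-27 + 1*8)² = (-27 + 8)² = (-19)² = 361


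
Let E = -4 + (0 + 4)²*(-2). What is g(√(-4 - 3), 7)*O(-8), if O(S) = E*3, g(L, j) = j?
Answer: -756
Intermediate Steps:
E = -36 (E = -4 + 4²*(-2) = -4 + 16*(-2) = -4 - 32 = -36)
O(S) = -108 (O(S) = -36*3 = -108)
g(√(-4 - 3), 7)*O(-8) = 7*(-108) = -756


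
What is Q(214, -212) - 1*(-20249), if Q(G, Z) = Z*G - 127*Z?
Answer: 1805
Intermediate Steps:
Q(G, Z) = -127*Z + G*Z (Q(G, Z) = G*Z - 127*Z = -127*Z + G*Z)
Q(214, -212) - 1*(-20249) = -212*(-127 + 214) - 1*(-20249) = -212*87 + 20249 = -18444 + 20249 = 1805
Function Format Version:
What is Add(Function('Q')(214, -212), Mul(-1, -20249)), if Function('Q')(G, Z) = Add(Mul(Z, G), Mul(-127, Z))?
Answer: 1805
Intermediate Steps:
Function('Q')(G, Z) = Add(Mul(-127, Z), Mul(G, Z)) (Function('Q')(G, Z) = Add(Mul(G, Z), Mul(-127, Z)) = Add(Mul(-127, Z), Mul(G, Z)))
Add(Function('Q')(214, -212), Mul(-1, -20249)) = Add(Mul(-212, Add(-127, 214)), Mul(-1, -20249)) = Add(Mul(-212, 87), 20249) = Add(-18444, 20249) = 1805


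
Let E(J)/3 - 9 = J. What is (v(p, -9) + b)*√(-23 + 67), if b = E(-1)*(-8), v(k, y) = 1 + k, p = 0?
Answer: -382*√11 ≈ -1267.0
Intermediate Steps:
E(J) = 27 + 3*J
b = -192 (b = (27 + 3*(-1))*(-8) = (27 - 3)*(-8) = 24*(-8) = -192)
(v(p, -9) + b)*√(-23 + 67) = ((1 + 0) - 192)*√(-23 + 67) = (1 - 192)*√44 = -382*√11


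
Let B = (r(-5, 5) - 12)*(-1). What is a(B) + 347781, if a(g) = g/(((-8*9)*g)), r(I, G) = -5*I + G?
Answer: 25040231/72 ≈ 3.4778e+5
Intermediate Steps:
r(I, G) = G - 5*I
B = -18 (B = ((5 - 5*(-5)) - 12)*(-1) = ((5 + 25) - 12)*(-1) = (30 - 12)*(-1) = 18*(-1) = -18)
a(g) = -1/72 (a(g) = g/((-72*g)) = g*(-1/(72*g)) = -1/72)
a(B) + 347781 = -1/72 + 347781 = 25040231/72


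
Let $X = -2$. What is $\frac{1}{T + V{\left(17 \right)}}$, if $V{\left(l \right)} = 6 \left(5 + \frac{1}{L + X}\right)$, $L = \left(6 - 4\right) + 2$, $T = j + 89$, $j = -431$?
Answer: $- \frac{1}{309} \approx -0.0032362$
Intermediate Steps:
$T = -342$ ($T = -431 + 89 = -342$)
$L = 4$ ($L = 2 + 2 = 4$)
$V{\left(l \right)} = 33$ ($V{\left(l \right)} = 6 \left(5 + \frac{1}{4 - 2}\right) = 6 \left(5 + \frac{1}{2}\right) = 6 \cdot \frac{11}{2} = 33$)
$\frac{1}{T + V{\left(17 \right)}} = \frac{1}{-342 + 33} = \frac{1}{-309} = - \frac{1}{309}$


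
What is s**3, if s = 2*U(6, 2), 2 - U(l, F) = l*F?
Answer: -8000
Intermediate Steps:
U(l, F) = 2 - F*l (U(l, F) = 2 - l*F = 2 - F*l)
s = -20 (s = 2*(2 - 1*2*6) = 2*(2 - 12) = 2*(-10) = -20)
s**3 = (-20)**3 = -8000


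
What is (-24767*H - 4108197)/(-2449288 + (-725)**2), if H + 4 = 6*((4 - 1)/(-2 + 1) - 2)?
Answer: 3266119/1923663 ≈ 1.6979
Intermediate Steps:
H = -34 (H = -4 + 6*((4 - 1)/(-2 + 1) - 2) = -4 + 6*(3/(-1) - 2) = -4 + 6*(3*(-1) - 2) = -4 + 6*(-3 - 2) = -4 + 6*(-5) = -4 - 30 = -34)
(-24767*H - 4108197)/(-2449288 + (-725)**2) = (-24767*(-34) - 4108197)/(-2449288 + (-725)**2) = (842078 - 4108197)/(-2449288 + 525625) = -3266119/(-1923663) = -3266119*(-1/1923663) = 3266119/1923663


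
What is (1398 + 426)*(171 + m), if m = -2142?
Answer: -3595104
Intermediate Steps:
(1398 + 426)*(171 + m) = (1398 + 426)*(171 - 2142) = 1824*(-1971) = -3595104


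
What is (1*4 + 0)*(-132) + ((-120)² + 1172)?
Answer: 15044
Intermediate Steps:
(1*4 + 0)*(-132) + ((-120)² + 1172) = (4 + 0)*(-132) + (14400 + 1172) = 4*(-132) + 15572 = -528 + 15572 = 15044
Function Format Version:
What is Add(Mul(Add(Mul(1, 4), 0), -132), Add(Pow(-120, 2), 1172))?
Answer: 15044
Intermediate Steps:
Add(Mul(Add(Mul(1, 4), 0), -132), Add(Pow(-120, 2), 1172)) = Add(Mul(Add(4, 0), -132), Add(14400, 1172)) = Add(Mul(4, -132), 15572) = Add(-528, 15572) = 15044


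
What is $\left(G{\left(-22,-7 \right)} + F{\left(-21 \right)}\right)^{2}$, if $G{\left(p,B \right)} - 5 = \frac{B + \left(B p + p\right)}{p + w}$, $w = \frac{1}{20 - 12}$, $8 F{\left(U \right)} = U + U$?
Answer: $\frac{27889}{784} \approx 35.573$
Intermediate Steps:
$F{\left(U \right)} = \frac{U}{4}$ ($F{\left(U \right)} = \frac{U + U}{8} = \frac{2 U}{8} = \frac{U}{4}$)
$w = \frac{1}{8} \approx 0.125$
$G{\left(p,B \right)} = 5 + \frac{B + p + B p}{\frac{1}{8} + p}$ ($G{\left(p,B \right)} = 5 + \frac{B + \left(B p + p\right)}{p + \frac{1}{8}} = 5 + \frac{B + \left(p + B p\right)}{\frac{1}{8} + p} = 5 + \frac{B + p + B p}{\frac{1}{8} + p}$)
$\left(G{\left(-22,-7 \right)} + F{\left(-21 \right)}\right)^{2} = \left(\frac{5 + 8 \left(-7\right) + 48 \left(-22\right) + 8 \left(-7\right) \left(-22\right)}{1 + 8 \left(-22\right)} + \frac{1}{4} \left(-21\right)\right)^{2} = \left(\frac{5 - 56 - 1056 + 1232}{1 - 176} - \frac{21}{4}\right)^{2} = \left(\frac{1}{-175} \cdot 125 - \frac{21}{4}\right)^{2} = \left(\left(- \frac{1}{175}\right) 125 - \frac{21}{4}\right)^{2} = \left(- \frac{5}{7} - \frac{21}{4}\right)^{2} = \left(- \frac{167}{28}\right)^{2} = \frac{27889}{784}$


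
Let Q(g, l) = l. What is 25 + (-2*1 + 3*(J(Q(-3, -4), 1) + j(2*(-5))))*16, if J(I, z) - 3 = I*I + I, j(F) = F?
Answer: 233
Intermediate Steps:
J(I, z) = 3 + I + I**2 (J(I, z) = 3 + (I*I + I) = 3 + (I**2 + I) = 3 + (I + I**2) = 3 + I + I**2)
25 + (-2*1 + 3*(J(Q(-3, -4), 1) + j(2*(-5))))*16 = 25 + (-2*1 + 3*((3 - 4 + (-4)**2) + 2*(-5)))*16 = 25 + (-2 + 3*((3 - 4 + 16) - 10))*16 = 25 + (-2 + 3*(15 - 10))*16 = 25 + (-2 + 3*5)*16 = 25 + (-2 + 15)*16 = 25 + 13*16 = 25 + 208 = 233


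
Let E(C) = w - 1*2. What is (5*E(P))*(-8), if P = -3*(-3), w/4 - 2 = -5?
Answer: 560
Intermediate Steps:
w = -12 (w = 8 + 4*(-5) = 8 - 20 = -12)
P = 9
E(C) = -14 (E(C) = -12 - 1*2 = -12 - 2 = -14)
(5*E(P))*(-8) = (5*(-14))*(-8) = -70*(-8) = 560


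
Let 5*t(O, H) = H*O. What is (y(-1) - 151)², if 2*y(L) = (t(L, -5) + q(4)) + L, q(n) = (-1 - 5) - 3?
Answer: 96721/4 ≈ 24180.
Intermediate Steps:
q(n) = -9 (q(n) = -6 - 3 = -9)
t(O, H) = H*O/5 (t(O, H) = (H*O)/5 = H*O/5)
y(L) = -9/2 (y(L) = (((⅕)*(-5)*L - 9) + L)/2 = ((-L - 9) + L)/2 = ((-9 - L) + L)/2 = (½)*(-9) = -9/2)
(y(-1) - 151)² = (-9/2 - 151)² = (-311/2)² = 96721/4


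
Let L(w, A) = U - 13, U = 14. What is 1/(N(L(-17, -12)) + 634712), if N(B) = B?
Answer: 1/634713 ≈ 1.5755e-6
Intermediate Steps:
L(w, A) = 1 (L(w, A) = 14 - 13 = 1)
1/(N(L(-17, -12)) + 634712) = 1/(1 + 634712) = 1/634713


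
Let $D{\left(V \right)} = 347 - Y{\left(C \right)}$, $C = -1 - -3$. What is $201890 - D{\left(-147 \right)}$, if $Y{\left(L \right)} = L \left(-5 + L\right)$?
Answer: $201537$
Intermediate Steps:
$C = 2$ ($C = -1 + 3 = 2$)
$D{\left(V \right)} = 353$ ($D{\left(V \right)} = 347 - 2 \left(-5 + 2\right) = 347 - 2 \left(-3\right) = 347 - -6 = 347 + 6 = 353$)
$201890 - D{\left(-147 \right)} = 201890 - 353 = 201537$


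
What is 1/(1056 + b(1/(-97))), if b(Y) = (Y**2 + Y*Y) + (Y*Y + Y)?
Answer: 9409/9935810 ≈ 0.00094698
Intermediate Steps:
b(Y) = Y + 3*Y**2 (b(Y) = (Y**2 + Y**2) + (Y**2 + Y) = 2*Y**2 + (Y + Y**2) = Y + 3*Y**2)
1/(1056 + b(1/(-97))) = 1/(1056 + (1 + 3/(-97))/(-97)) = 1/(1056 - (1 + 3*(-1/97))/97) = 1/(1056 - (1 - 3/97)/97) = 1/(1056 - 1/97*94/97) = 1/(1056 - 94/9409) = 1/(9935810/9409) = 9409/9935810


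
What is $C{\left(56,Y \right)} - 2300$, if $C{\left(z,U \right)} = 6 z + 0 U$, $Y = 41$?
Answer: $-1964$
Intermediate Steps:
$C{\left(z,U \right)} = 6 z$ ($C{\left(z,U \right)} = 6 z + 0 = 6 z$)
$C{\left(56,Y \right)} - 2300 = 6 \cdot 56 - 2300 = 336 - 2300 = -1964$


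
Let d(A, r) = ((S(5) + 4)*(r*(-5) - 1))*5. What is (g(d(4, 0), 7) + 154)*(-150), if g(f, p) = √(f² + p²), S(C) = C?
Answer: -23100 - 150*√2074 ≈ -29931.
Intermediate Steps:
d(A, r) = -45 - 225*r (d(A, r) = ((5 + 4)*(r*(-5) - 1))*5 = (9*(-5*r - 1))*5 = (9*(-1 - 5*r))*5 = (-9 - 45*r)*5 = -45 - 225*r)
(g(d(4, 0), 7) + 154)*(-150) = (√((-45 - 225*0)² + 7²) + 154)*(-150) = (√((-45 + 0)² + 49) + 154)*(-150) = (√((-45)² + 49) + 154)*(-150) = (√(2025 + 49) + 154)*(-150) = (√2074 + 154)*(-150) = (154 + √2074)*(-150) = -23100 - 150*√2074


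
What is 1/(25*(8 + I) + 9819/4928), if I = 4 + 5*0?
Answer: 4928/1488219 ≈ 0.0033113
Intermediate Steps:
I = 4 (I = 4 + 0 = 4)
1/(25*(8 + I) + 9819/4928) = 1/(25*(8 + 4) + 9819/4928) = 1/(25*12 + 9819*(1/4928)) = 1/(300 + 9819/4928) = 1/(1488219/4928) = 4928/1488219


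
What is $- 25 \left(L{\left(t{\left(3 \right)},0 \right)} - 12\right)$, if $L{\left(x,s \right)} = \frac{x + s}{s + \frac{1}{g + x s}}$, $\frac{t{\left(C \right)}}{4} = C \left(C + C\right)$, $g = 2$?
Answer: $-3300$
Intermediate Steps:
$t{\left(C \right)} = 8 C^{2}$ ($t{\left(C \right)} = 4 C \left(C + C\right) = 4 C 2 C = 4 \cdot 2 C^{2} = 8 C^{2}$)
$L{\left(x,s \right)} = \frac{s + x}{s + \frac{1}{2 + s x}}$ ($L{\left(x,s \right)} = \frac{x + s}{s + \frac{1}{2 + x s}} = \frac{s + x}{s + \frac{1}{2 + s x}}$)
$- 25 \left(L{\left(t{\left(3 \right)},0 \right)} - 12\right) = - 25 \left(\frac{2 \cdot 0 + 2 \cdot 8 \cdot 3^{2} + 0 \left(8 \cdot 3^{2}\right)^{2} + 8 \cdot 3^{2} \cdot 0^{2}}{1 + 2 \cdot 0 + 8 \cdot 3^{2} \cdot 0^{2}} - 12\right) = - 25 \left(\frac{0 + 2 \cdot 8 \cdot 9 + 0 \left(8 \cdot 9\right)^{2} + 8 \cdot 9 \cdot 0}{1 + 0 + 8 \cdot 9 \cdot 0} - 12\right) = - 25 \left(\frac{0 + 2 \cdot 72 + 0 \cdot 72^{2} + 72 \cdot 0}{1 + 0 + 72 \cdot 0} - 12\right) = - 25 \left(\frac{0 + 144 + 0 \cdot 5184 + 0}{1 + 0 + 0} - 12\right) = - 25 \left(\frac{0 + 144 + 0 + 0}{1} - 12\right) = - 25 \left(1 \cdot 144 - 12\right) = - 25 \left(144 - 12\right) = \left(-25\right) 132 = -3300$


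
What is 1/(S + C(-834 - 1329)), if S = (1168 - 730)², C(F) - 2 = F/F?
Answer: 1/191847 ≈ 5.2125e-6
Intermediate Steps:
C(F) = 3 (C(F) = 2 + F/F = 2 + 1 = 3)
S = 191844 (S = 438² = 191844)
1/(S + C(-834 - 1329)) = 1/(191844 + 3) = 1/191847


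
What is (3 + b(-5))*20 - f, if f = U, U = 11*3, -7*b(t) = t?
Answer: 289/7 ≈ 41.286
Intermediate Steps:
b(t) = -t/7
U = 33
f = 33
(3 + b(-5))*20 - f = (3 - ⅐*(-5))*20 - 1*33 = (3 + 5/7)*20 - 33 = (26/7)*20 - 33 = 520/7 - 33 = 289/7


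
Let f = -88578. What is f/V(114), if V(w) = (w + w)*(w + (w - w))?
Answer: -259/76 ≈ -3.4079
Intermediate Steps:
V(w) = 2*w**2 (V(w) = (2*w)*(w + 0) = (2*w)*w = 2*w**2)
f/V(114) = -88578/(2*114**2) = -88578/(2*12996) = -88578/25992 = -88578*1/25992 = -259/76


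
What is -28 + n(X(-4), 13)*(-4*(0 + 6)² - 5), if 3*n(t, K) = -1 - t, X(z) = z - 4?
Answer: -1127/3 ≈ -375.67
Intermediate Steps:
X(z) = -4 + z
n(t, K) = -⅓ - t/3 (n(t, K) = (-1 - t)/3 = -⅓ - t/3)
-28 + n(X(-4), 13)*(-4*(0 + 6)² - 5) = -28 + (-⅓ - (-4 - 4)/3)*(-4*(0 + 6)² - 5) = -28 + (-⅓ - ⅓*(-8))*(-4*6² - 5) = -28 + (-⅓ + 8/3)*(-4*36 - 5) = -28 + 7*(-144 - 5)/3 = -28 + (7/3)*(-149) = -28 - 1043/3 = -1127/3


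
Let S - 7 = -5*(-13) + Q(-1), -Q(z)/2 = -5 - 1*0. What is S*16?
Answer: 1312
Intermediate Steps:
Q(z) = 10 (Q(z) = -2*(-5 - 1*0) = -2*(-5 + 0) = -2*(-5) = 10)
S = 82 (S = 7 + (-5*(-13) + 10) = 7 + (65 + 10) = 7 + 75 = 82)
S*16 = 82*16 = 1312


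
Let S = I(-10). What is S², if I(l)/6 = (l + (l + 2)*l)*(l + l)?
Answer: 70560000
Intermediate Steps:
I(l) = 12*l*(l + l*(2 + l)) (I(l) = 6*((l + (l + 2)*l)*(l + l)) = 6*((l + (2 + l)*l)*(2*l)) = 6*((l + l*(2 + l))*(2*l)) = 6*(2*l*(l + l*(2 + l))) = 12*l*(l + l*(2 + l)))
S = -8400 (S = 12*(-10)²*(3 - 10) = 12*100*(-7) = -8400)
S² = (-8400)² = 70560000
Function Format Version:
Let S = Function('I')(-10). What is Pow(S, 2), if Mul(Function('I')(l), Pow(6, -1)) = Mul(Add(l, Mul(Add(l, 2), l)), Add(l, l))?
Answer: 70560000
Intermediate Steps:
Function('I')(l) = Mul(12, l, Add(l, Mul(l, Add(2, l)))) (Function('I')(l) = Mul(6, Mul(Add(l, Mul(Add(l, 2), l)), Add(l, l))) = Mul(6, Mul(Add(l, Mul(Add(2, l), l)), Mul(2, l))) = Mul(6, Mul(Add(l, Mul(l, Add(2, l))), Mul(2, l))) = Mul(6, Mul(2, l, Add(l, Mul(l, Add(2, l))))) = Mul(12, l, Add(l, Mul(l, Add(2, l)))))
S = -8400 (S = Mul(12, Pow(-10, 2), Add(3, -10)) = Mul(12, 100, -7) = -8400)
Pow(S, 2) = Pow(-8400, 2) = 70560000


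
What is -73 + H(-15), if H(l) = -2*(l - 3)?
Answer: -37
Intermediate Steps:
H(l) = 6 - 2*l (H(l) = -2*(-3 + l) = 6 - 2*l)
-73 + H(-15) = -73 + (6 - 2*(-15)) = -73 + (6 + 30) = -73 + 36 = -37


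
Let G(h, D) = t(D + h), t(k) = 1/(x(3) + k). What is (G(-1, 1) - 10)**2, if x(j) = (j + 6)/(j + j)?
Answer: 784/9 ≈ 87.111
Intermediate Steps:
x(j) = (6 + j)/(2*j) (x(j) = (6 + j)/((2*j)) = (6 + j)*(1/(2*j)) = (6 + j)/(2*j))
t(k) = 1/(3/2 + k) (t(k) = 1/((1/2)*(6 + 3)/3 + k) = 1/((1/2)*(1/3)*9 + k) = 1/(3/2 + k))
G(h, D) = 2/(3 + 2*D + 2*h) (G(h, D) = 2/(3 + 2*(D + h)) = 2/(3 + (2*D + 2*h)) = 2/(3 + 2*D + 2*h))
(G(-1, 1) - 10)**2 = (2/(3 + 2*1 + 2*(-1)) - 10)**2 = (2/(3 + 2 - 2) - 10)**2 = (2/3 - 10)**2 = (-28/3)**2 = 784/9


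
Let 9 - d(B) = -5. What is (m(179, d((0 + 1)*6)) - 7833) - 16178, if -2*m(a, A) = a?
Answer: -48201/2 ≈ -24101.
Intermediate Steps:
d(B) = 14 (d(B) = 9 - 1*(-5) = 9 + 5 = 14)
m(a, A) = -a/2
(m(179, d((0 + 1)*6)) - 7833) - 16178 = (-½*179 - 7833) - 16178 = (-179/2 - 7833) - 16178 = -15845/2 - 16178 = -48201/2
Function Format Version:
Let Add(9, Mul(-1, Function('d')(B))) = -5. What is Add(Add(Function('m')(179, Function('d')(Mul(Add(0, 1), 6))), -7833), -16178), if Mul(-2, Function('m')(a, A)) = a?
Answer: Rational(-48201, 2) ≈ -24101.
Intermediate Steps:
Function('d')(B) = 14 (Function('d')(B) = Add(9, Mul(-1, -5)) = Add(9, 5) = 14)
Function('m')(a, A) = Mul(Rational(-1, 2), a)
Add(Add(Function('m')(179, Function('d')(Mul(Add(0, 1), 6))), -7833), -16178) = Add(Add(Mul(Rational(-1, 2), 179), -7833), -16178) = Add(Add(Rational(-179, 2), -7833), -16178) = Add(Rational(-15845, 2), -16178) = Rational(-48201, 2)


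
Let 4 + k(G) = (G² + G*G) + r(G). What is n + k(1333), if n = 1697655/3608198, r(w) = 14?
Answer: 12822772451679/3608198 ≈ 3.5538e+6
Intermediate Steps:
k(G) = 10 + 2*G² (k(G) = -4 + ((G² + G*G) + 14) = -4 + ((G² + G²) + 14) = -4 + (2*G² + 14) = -4 + (14 + 2*G²) = 10 + 2*G²)
n = 1697655/3608198 (n = 1697655*(1/3608198) = 1697655/3608198 ≈ 0.47050)
n + k(1333) = 1697655/3608198 + (10 + 2*1333²) = 1697655/3608198 + (10 + 2*1776889) = 1697655/3608198 + (10 + 3553778) = 1697655/3608198 + 3553788 = 12822772451679/3608198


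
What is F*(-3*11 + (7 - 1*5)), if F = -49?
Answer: 1519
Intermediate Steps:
F*(-3*11 + (7 - 1*5)) = -49*(-3*11 + (7 - 1*5)) = -49*(-33 + (7 - 5)) = -49*(-33 + 2) = -49*(-31) = 1519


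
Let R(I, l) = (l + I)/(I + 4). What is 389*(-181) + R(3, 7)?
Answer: -492853/7 ≈ -70408.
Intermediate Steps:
R(I, l) = (I + l)/(4 + I)
389*(-181) + R(3, 7) = 389*(-181) + (3 + 7)/(4 + 3) = -70409 + 10/7 = -492853/7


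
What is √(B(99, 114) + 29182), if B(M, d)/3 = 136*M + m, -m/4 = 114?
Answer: √68206 ≈ 261.16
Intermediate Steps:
m = -456 (m = -4*114 = -456)
B(M, d) = -1368 + 408*M (B(M, d) = 3*(136*M - 456) = 3*(-456 + 136*M) = -1368 + 408*M)
√(B(99, 114) + 29182) = √((-1368 + 408*99) + 29182) = √((-1368 + 40392) + 29182) = √(39024 + 29182) = √68206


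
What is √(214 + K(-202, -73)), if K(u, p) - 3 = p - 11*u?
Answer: 13*√14 ≈ 48.642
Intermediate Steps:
K(u, p) = 3 + p - 11*u (K(u, p) = 3 + (p - 11*u) = 3 + p - 11*u)
√(214 + K(-202, -73)) = √(214 + (3 - 73 - 11*(-202))) = √(214 + (3 - 73 + 2222)) = √(214 + 2152) = √2366 = 13*√14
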